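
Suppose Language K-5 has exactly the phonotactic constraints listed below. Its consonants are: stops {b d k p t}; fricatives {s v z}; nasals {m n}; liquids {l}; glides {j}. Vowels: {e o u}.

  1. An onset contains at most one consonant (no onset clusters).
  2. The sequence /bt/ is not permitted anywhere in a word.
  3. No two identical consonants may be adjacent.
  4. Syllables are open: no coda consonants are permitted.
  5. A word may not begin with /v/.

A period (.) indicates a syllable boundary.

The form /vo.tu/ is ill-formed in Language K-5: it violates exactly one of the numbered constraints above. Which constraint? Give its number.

/vo.tu/: word begins with /v/.
This is a violation of constraint 5: "A word may not begin with /v/."
The remaining constraints (1, 2, 3, 4) are satisfied.

5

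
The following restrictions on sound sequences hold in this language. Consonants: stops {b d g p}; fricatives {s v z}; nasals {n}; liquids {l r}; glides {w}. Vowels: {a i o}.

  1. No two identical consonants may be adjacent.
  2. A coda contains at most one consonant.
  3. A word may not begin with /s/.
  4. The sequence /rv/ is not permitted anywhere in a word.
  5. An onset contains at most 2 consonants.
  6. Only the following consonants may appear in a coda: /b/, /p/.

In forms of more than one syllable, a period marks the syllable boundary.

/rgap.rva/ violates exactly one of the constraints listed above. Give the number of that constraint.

/rgap.rva/: contains banned sequence /rv/.
This is a violation of constraint 4: "The sequence /rv/ is not permitted anywhere in a word."
The remaining constraints (1, 2, 3, 5, 6) are satisfied.

4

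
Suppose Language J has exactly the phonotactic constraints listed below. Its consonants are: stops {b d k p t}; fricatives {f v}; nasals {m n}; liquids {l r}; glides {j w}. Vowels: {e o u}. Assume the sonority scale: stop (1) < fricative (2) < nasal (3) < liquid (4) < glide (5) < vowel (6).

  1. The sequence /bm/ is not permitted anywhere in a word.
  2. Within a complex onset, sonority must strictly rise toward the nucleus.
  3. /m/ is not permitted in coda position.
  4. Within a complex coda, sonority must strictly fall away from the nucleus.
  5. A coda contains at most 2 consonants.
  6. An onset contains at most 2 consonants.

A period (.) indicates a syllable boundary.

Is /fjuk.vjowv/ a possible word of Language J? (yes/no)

/fjuk.vjowv/ — σ1 onset /fj/ (2→5 rises), coda /k/ ok; σ2 onset /vj/ (2→5 rises), coda /wv/ (5→2 falls) ok → phonotactically legal

yes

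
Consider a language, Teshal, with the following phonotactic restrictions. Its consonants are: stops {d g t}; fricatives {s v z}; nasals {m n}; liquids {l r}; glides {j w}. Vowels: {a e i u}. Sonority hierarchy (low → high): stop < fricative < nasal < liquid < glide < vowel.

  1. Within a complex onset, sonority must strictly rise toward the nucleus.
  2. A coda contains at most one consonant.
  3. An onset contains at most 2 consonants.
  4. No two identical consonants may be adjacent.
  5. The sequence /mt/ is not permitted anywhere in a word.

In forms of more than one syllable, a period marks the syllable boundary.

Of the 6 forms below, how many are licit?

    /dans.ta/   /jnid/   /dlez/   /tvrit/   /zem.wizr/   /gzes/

2

/dans.ta/ — violates constraint 2: syllable 1 coda /ns/ has 2 consonants (> 1) → illicit
/jnid/ — violates constraint 1: syllable 1 onset /jn/: /j/ (glide, 5) → /n/ (nasal, 3) does not rise → illicit
/dlez/ — σ1 onset /dl/ (1→4 rises), coda /z/ ok → licit
/tvrit/ — violates constraint 3: syllable 1 onset /tvr/ has 3 consonants (> 2) → illicit
/zem.wizr/ — violates constraint 2: syllable 2 coda /zr/ has 2 consonants (> 1) → illicit
/gzes/ — σ1 onset /gz/ (1→2 rises), coda /s/ ok → licit
Licit: /dlez/, /gzes/ → 2.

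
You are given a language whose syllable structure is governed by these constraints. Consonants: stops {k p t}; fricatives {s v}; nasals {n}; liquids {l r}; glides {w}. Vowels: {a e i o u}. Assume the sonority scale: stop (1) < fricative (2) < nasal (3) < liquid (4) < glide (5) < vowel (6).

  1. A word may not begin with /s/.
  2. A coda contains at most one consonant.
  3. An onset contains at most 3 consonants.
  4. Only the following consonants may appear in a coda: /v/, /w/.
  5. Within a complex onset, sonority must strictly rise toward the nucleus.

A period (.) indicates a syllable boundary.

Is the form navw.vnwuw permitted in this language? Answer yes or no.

navw.vnwuw — violates constraint 2: syllable 1 coda /vw/ has 2 consonants (> 1) → not permitted

no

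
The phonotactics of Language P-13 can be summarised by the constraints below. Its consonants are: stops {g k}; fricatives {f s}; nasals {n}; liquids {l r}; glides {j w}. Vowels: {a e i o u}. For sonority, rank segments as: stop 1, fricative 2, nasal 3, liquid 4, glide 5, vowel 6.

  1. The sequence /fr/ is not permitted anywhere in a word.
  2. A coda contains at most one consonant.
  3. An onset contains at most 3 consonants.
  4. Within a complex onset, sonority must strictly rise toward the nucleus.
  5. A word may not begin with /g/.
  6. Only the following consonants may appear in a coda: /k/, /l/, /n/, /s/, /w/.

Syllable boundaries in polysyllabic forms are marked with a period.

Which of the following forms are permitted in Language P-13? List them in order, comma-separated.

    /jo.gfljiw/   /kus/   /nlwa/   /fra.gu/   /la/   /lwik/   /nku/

/jo.gfljiw/ — violates constraint 3: syllable 2 onset /gflj/ has 4 consonants (> 3) → not permitted
/kus/ — σ1 onset /k/, coda /s/ ok → permitted
/nlwa/ — σ1 onset /nlw/ (3→4→5 rises), coda /∅/ ok → permitted
/fra.gu/ — violates constraint 1: contains banned sequence /fr/ → not permitted
/la/ — σ1 onset /l/, coda /∅/ ok → permitted
/lwik/ — σ1 onset /lw/ (4→5 rises), coda /k/ ok → permitted
/nku/ — violates constraint 4: syllable 1 onset /nk/: /n/ (nasal, 3) → /k/ (stop, 1) does not rise → not permitted

/kus/, /nlwa/, /la/, /lwik/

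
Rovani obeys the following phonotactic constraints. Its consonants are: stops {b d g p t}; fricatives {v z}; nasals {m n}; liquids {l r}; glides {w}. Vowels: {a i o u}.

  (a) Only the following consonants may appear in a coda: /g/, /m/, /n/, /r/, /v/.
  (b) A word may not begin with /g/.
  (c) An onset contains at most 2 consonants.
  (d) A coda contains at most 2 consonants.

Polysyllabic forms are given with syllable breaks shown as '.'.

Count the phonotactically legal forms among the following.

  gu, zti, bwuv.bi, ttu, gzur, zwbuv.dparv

3

gu — violates constraint (b): word begins with /g/ → phonotactically illegal
zti — σ1 onset /zt/ (2C), coda /∅/ ok → phonotactically legal
bwuv.bi — σ1 onset /bw/ (2C), coda /v/ ok; σ2 onset /b/, coda /∅/ ok → phonotactically legal
ttu — σ1 onset /tt/ (2C), coda /∅/ ok → phonotactically legal
gzur — violates constraint (b): word begins with /g/ → phonotactically illegal
zwbuv.dparv — violates constraint (c): syllable 1 onset /zwb/ has 3 consonants (> 2) → phonotactically illegal
Phonotactically legal: zti, bwuv.bi, ttu → 3.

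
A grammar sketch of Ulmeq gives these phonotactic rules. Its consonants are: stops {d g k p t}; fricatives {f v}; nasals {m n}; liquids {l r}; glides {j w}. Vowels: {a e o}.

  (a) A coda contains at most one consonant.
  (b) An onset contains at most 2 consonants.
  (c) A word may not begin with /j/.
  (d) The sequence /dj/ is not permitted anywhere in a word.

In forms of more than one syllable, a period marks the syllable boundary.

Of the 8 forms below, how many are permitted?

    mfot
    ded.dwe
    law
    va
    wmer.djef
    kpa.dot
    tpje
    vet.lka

6

mfot — σ1 onset /mf/ (2C), coda /t/ ok → permitted
ded.dwe — σ1 onset /d/, coda /d/ ok; σ2 onset /dw/ (2C), coda /∅/ ok → permitted
law — σ1 onset /l/, coda /w/ ok → permitted
va — σ1 onset /v/, coda /∅/ ok → permitted
wmer.djef — violates constraint (d): contains banned sequence /dj/ → not permitted
kpa.dot — σ1 onset /kp/ (2C), coda /∅/ ok; σ2 onset /d/, coda /t/ ok → permitted
tpje — violates constraint (b): syllable 1 onset /tpj/ has 3 consonants (> 2) → not permitted
vet.lka — σ1 onset /v/, coda /t/ ok; σ2 onset /lk/ (2C), coda /∅/ ok → permitted
Permitted: mfot, ded.dwe, law, va, kpa.dot, vet.lka → 6.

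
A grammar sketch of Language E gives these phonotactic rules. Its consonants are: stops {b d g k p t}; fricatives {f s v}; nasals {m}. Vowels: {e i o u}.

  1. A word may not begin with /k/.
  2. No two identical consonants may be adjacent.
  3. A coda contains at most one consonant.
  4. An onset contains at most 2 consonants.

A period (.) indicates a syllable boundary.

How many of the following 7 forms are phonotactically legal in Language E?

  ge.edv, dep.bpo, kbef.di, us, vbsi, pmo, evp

ge.edv — violates constraint 3: syllable 2 coda /dv/ has 2 consonants (> 1) → phonotactically illegal
dep.bpo — σ1 onset /d/, coda /p/ ok; σ2 onset /bp/ (2C), coda /∅/ ok → phonotactically legal
kbef.di — violates constraint 1: word begins with /k/ → phonotactically illegal
us — σ1 onset /∅/, coda /s/ ok → phonotactically legal
vbsi — violates constraint 4: syllable 1 onset /vbs/ has 3 consonants (> 2) → phonotactically illegal
pmo — σ1 onset /pm/ (2C), coda /∅/ ok → phonotactically legal
evp — violates constraint 3: syllable 1 coda /vp/ has 2 consonants (> 1) → phonotactically illegal
Phonotactically legal: dep.bpo, us, pmo → 3.

3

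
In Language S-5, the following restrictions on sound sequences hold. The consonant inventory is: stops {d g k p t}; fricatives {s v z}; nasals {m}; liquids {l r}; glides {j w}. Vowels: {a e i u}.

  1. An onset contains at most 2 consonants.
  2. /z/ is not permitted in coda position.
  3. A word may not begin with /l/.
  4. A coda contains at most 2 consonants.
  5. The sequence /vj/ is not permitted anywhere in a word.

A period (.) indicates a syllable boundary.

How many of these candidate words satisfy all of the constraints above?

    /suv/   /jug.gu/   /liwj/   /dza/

3

/suv/ — σ1 onset /s/, coda /v/ ok → phonotactically legal
/jug.gu/ — σ1 onset /j/, coda /g/ ok; σ2 onset /g/, coda /∅/ ok → phonotactically legal
/liwj/ — violates constraint 3: word begins with /l/ → phonotactically illegal
/dza/ — σ1 onset /dz/ (2C), coda /∅/ ok → phonotactically legal
Phonotactically legal: /suv/, /jug.gu/, /dza/ → 3.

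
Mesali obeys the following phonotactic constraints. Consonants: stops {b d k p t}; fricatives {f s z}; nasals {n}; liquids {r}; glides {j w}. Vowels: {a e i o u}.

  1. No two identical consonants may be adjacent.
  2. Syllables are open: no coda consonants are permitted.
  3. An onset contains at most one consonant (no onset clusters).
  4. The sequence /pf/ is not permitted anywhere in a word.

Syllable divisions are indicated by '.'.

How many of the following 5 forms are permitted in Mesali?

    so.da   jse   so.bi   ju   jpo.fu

so.da — σ1 onset /s/, coda /∅/ ok; σ2 onset /d/, coda /∅/ ok → permitted
jse — violates constraint 3: syllable 1 onset /js/ has 2 consonants (> 1) → not permitted
so.bi — σ1 onset /s/, coda /∅/ ok; σ2 onset /b/, coda /∅/ ok → permitted
ju — σ1 onset /j/, coda /∅/ ok → permitted
jpo.fu — violates constraint 3: syllable 1 onset /jp/ has 2 consonants (> 1) → not permitted
Permitted: so.da, so.bi, ju → 3.

3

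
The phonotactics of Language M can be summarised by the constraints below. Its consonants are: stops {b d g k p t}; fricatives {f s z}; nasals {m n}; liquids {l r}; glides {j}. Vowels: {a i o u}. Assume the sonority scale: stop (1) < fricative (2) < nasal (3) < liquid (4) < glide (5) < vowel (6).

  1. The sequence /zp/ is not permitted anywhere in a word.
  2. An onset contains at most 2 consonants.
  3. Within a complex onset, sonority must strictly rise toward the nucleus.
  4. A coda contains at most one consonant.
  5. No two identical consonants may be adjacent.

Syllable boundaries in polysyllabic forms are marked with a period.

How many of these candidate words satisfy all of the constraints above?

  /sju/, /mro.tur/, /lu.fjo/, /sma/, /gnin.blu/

5

/sju/ — σ1 onset /sj/ (2→5 rises), coda /∅/ ok → well-formed
/mro.tur/ — σ1 onset /mr/ (3→4 rises), coda /∅/ ok; σ2 onset /t/, coda /r/ ok → well-formed
/lu.fjo/ — σ1 onset /l/, coda /∅/ ok; σ2 onset /fj/ (2→5 rises), coda /∅/ ok → well-formed
/sma/ — σ1 onset /sm/ (2→3 rises), coda /∅/ ok → well-formed
/gnin.blu/ — σ1 onset /gn/ (1→3 rises), coda /n/ ok; σ2 onset /bl/ (1→4 rises), coda /∅/ ok → well-formed
Well-formed: /sju/, /mro.tur/, /lu.fjo/, /sma/, /gnin.blu/ → 5.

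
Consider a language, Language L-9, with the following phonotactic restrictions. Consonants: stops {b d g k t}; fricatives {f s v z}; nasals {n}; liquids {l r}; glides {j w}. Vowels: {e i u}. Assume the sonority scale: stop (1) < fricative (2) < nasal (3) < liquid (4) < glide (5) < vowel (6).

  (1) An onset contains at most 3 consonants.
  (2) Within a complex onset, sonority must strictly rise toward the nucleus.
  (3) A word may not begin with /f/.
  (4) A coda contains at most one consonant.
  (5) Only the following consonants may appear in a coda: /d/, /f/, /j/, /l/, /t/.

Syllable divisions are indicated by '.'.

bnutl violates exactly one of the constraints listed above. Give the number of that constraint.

bnutl: syllable 1 coda /tl/ has 2 consonants (> 1).
This is a violation of constraint 4: "A coda contains at most one consonant."
The remaining constraints (1, 2, 3, 5) are satisfied.

4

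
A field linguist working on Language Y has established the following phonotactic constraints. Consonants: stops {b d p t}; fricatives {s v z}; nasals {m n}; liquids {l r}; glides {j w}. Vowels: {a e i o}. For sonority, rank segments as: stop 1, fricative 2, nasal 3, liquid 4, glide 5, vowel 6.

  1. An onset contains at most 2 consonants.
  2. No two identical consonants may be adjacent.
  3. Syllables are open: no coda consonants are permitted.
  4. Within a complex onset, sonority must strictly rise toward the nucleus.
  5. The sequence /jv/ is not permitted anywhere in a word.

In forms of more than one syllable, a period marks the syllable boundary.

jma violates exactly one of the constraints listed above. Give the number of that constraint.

jma: syllable 1 onset /jm/: /j/ (glide, 5) → /m/ (nasal, 3) does not rise.
This is a violation of constraint 4: "Within a complex onset, sonority must strictly rise toward the nucleus."
The remaining constraints (1, 2, 3, 5) are satisfied.

4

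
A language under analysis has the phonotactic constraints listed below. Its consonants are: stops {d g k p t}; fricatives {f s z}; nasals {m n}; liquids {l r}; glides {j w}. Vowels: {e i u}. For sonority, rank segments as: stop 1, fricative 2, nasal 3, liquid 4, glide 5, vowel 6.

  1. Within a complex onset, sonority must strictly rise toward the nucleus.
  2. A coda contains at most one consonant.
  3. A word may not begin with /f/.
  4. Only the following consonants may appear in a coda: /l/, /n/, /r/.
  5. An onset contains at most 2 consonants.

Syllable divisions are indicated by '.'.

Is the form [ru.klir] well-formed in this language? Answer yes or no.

[ru.klir] — σ1 onset /r/, coda /∅/ ok; σ2 onset /kl/ (1→4 rises), coda /r/ ok → well-formed

yes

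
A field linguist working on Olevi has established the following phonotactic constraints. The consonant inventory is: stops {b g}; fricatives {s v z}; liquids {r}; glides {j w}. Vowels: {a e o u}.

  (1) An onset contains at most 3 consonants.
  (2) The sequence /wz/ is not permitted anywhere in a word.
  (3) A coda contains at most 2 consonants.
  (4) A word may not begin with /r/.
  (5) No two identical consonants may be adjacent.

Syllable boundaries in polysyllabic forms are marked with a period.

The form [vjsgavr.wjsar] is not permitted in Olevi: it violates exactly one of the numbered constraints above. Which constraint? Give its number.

[vjsgavr.wjsar]: syllable 1 onset /vjsg/ has 4 consonants (> 3).
This is a violation of constraint 1: "An onset contains at most 3 consonants."
The remaining constraints (2, 3, 4, 5) are satisfied.

1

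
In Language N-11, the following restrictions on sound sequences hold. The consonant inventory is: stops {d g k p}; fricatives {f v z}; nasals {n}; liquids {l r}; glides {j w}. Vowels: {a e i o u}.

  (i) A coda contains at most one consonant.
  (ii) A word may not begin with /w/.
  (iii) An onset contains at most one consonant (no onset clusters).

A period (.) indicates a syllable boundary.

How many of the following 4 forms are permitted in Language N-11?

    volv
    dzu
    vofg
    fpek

0

volv — violates constraint (i): syllable 1 coda /lv/ has 2 consonants (> 1) → not permitted
dzu — violates constraint (iii): syllable 1 onset /dz/ has 2 consonants (> 1) → not permitted
vofg — violates constraint (i): syllable 1 coda /fg/ has 2 consonants (> 1) → not permitted
fpek — violates constraint (iii): syllable 1 onset /fp/ has 2 consonants (> 1) → not permitted
No form is permitted → 0.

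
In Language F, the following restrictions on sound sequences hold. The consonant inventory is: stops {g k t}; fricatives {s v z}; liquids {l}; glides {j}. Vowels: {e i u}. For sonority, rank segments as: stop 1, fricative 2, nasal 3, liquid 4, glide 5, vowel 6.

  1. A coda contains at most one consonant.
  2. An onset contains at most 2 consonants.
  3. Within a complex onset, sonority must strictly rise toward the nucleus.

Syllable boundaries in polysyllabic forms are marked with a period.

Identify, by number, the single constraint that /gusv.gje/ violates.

/gusv.gje/: syllable 1 coda /sv/ has 2 consonants (> 1).
This is a violation of constraint 1: "A coda contains at most one consonant."
The remaining constraints (2, 3) are satisfied.

1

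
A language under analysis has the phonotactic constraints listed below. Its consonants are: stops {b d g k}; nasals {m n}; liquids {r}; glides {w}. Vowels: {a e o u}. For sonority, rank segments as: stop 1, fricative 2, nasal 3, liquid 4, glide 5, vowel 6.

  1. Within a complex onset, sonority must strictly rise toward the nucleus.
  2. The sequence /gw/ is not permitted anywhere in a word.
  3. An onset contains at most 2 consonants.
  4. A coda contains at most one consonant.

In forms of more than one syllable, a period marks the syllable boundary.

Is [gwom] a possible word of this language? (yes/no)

[gwom] — violates constraint 2: contains banned sequence /gw/ → ill-formed

no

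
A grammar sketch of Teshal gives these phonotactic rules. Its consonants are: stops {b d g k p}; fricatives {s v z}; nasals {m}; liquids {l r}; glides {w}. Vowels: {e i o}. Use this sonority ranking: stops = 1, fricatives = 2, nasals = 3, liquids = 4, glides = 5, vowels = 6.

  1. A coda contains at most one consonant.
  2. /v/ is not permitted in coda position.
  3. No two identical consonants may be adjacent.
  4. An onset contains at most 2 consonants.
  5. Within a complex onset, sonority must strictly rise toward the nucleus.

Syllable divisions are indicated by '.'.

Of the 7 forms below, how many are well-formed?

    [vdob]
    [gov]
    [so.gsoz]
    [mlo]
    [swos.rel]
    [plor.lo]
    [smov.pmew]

[vdob] — violates constraint 5: syllable 1 onset /vd/: /v/ (fricative, 2) → /d/ (stop, 1) does not rise → ill-formed
[gov] — violates constraint 2: syllable 1 coda contains /v/ → ill-formed
[so.gsoz] — σ1 onset /s/, coda /∅/ ok; σ2 onset /gs/ (1→2 rises), coda /z/ ok → well-formed
[mlo] — σ1 onset /ml/ (3→4 rises), coda /∅/ ok → well-formed
[swos.rel] — σ1 onset /sw/ (2→5 rises), coda /s/ ok; σ2 onset /r/, coda /l/ ok → well-formed
[plor.lo] — σ1 onset /pl/ (1→4 rises), coda /r/ ok; σ2 onset /l/, coda /∅/ ok → well-formed
[smov.pmew] — violates constraint 2: syllable 1 coda contains /v/ → ill-formed
Well-formed: [so.gsoz], [mlo], [swos.rel], [plor.lo] → 4.

4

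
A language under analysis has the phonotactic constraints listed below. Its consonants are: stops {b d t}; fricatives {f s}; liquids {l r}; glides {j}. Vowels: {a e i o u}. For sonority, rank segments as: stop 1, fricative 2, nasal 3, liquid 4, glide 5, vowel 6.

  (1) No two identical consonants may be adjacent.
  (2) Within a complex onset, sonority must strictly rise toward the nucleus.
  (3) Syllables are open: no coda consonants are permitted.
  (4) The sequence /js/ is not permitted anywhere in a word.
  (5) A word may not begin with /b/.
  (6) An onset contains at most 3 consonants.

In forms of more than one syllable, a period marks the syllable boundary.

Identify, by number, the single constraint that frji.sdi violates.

frji.sdi: syllable 2 onset /sd/: /s/ (fricative, 2) → /d/ (stop, 1) does not rise.
This is a violation of constraint 2: "Within a complex onset, sonority must strictly rise toward the nucleus."
The remaining constraints (1, 3, 4, 5, 6) are satisfied.

2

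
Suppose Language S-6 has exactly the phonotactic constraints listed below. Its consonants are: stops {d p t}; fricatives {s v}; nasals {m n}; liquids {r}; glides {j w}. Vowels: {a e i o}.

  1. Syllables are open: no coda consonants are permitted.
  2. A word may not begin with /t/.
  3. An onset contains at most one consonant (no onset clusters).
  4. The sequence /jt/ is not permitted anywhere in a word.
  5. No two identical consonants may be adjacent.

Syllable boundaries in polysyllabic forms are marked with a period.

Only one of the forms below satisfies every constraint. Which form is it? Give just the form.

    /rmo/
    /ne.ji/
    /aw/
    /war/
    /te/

/rmo/ — violates constraint 3: syllable 1 onset /rm/ has 2 consonants (> 1) → illicit
/ne.ji/ — σ1 onset /n/, coda /∅/ ok; σ2 onset /j/, coda /∅/ ok → licit
/aw/ — violates constraint 1: syllable 1 coda /w/ has 1 consonant (> 0) → illicit
/war/ — violates constraint 1: syllable 1 coda /r/ has 1 consonant (> 0) → illicit
/te/ — violates constraint 2: word begins with /t/ → illicit

/ne.ji/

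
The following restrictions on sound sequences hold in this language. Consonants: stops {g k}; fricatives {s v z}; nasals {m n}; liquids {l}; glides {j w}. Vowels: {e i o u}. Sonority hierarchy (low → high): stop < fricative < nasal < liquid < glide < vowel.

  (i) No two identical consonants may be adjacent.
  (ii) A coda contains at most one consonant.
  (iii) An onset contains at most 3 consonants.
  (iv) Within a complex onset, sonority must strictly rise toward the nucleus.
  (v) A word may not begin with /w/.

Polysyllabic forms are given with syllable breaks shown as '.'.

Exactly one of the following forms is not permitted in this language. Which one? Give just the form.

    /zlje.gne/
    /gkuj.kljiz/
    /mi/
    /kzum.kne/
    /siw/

/zlje.gne/ — σ1 onset /zlj/ (2→4→5 rises), coda /∅/ ok; σ2 onset /gn/ (1→3 rises), coda /∅/ ok → permitted
/gkuj.kljiz/ — violates constraint (iv): syllable 1 onset /gk/: /g/ (stop, 1) → /k/ (stop, 1) does not rise → not permitted
/mi/ — σ1 onset /m/, coda /∅/ ok → permitted
/kzum.kne/ — σ1 onset /kz/ (1→2 rises), coda /m/ ok; σ2 onset /kn/ (1→3 rises), coda /∅/ ok → permitted
/siw/ — σ1 onset /s/, coda /w/ ok → permitted

/gkuj.kljiz/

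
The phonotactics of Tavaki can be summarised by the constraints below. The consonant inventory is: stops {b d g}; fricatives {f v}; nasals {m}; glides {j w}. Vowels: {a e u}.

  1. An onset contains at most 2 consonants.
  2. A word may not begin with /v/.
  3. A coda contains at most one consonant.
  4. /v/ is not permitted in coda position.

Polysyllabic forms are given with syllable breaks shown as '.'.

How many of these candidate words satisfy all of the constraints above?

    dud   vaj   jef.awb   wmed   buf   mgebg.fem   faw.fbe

4

dud — σ1 onset /d/, coda /d/ ok → phonotactically legal
vaj — violates constraint 2: word begins with /v/ → phonotactically illegal
jef.awb — violates constraint 3: syllable 2 coda /wb/ has 2 consonants (> 1) → phonotactically illegal
wmed — σ1 onset /wm/ (2C), coda /d/ ok → phonotactically legal
buf — σ1 onset /b/, coda /f/ ok → phonotactically legal
mgebg.fem — violates constraint 3: syllable 1 coda /bg/ has 2 consonants (> 1) → phonotactically illegal
faw.fbe — σ1 onset /f/, coda /w/ ok; σ2 onset /fb/ (2C), coda /∅/ ok → phonotactically legal
Phonotactically legal: dud, wmed, buf, faw.fbe → 4.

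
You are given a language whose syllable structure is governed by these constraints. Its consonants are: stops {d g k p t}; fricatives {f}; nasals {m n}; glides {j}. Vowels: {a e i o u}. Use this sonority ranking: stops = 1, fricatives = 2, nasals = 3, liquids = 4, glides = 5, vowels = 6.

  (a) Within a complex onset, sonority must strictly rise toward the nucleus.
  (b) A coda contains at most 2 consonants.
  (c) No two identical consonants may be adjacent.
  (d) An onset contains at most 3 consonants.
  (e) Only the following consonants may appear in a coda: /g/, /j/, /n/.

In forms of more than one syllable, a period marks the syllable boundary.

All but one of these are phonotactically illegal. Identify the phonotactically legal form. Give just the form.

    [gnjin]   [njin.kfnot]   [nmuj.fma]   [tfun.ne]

[gnjin] — σ1 onset /gnj/ (1→3→5 rises), coda /n/ ok → phonotactically legal
[njin.kfnot] — violates constraint (e): syllable 2 coda contains /t/, which is not a licensed coda consonant → phonotactically illegal
[nmuj.fma] — violates constraint (a): syllable 1 onset /nm/: /n/ (nasal, 3) → /m/ (nasal, 3) does not rise → phonotactically illegal
[tfun.ne] — violates constraint (c): adjacent identical consonants /nn/ → phonotactically illegal

[gnjin]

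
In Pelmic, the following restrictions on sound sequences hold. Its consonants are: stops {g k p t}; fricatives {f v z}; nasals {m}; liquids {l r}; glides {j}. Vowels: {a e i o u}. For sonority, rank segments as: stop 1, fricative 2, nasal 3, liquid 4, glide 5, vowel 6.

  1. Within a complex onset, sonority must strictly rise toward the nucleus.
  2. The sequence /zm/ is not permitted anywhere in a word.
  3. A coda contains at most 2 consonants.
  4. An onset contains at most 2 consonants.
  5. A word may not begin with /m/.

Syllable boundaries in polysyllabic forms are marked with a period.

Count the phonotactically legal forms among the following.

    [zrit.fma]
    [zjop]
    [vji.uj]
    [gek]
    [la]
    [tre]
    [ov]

[zrit.fma] — σ1 onset /zr/ (2→4 rises), coda /t/ ok; σ2 onset /fm/ (2→3 rises), coda /∅/ ok → phonotactically legal
[zjop] — σ1 onset /zj/ (2→5 rises), coda /p/ ok → phonotactically legal
[vji.uj] — σ1 onset /vj/ (2→5 rises), coda /∅/ ok; σ2 onset /∅/, coda /j/ ok → phonotactically legal
[gek] — σ1 onset /g/, coda /k/ ok → phonotactically legal
[la] — σ1 onset /l/, coda /∅/ ok → phonotactically legal
[tre] — σ1 onset /tr/ (1→4 rises), coda /∅/ ok → phonotactically legal
[ov] — σ1 onset /∅/, coda /v/ ok → phonotactically legal
Phonotactically legal: [zrit.fma], [zjop], [vji.uj], [gek], [la], [tre], [ov] → 7.

7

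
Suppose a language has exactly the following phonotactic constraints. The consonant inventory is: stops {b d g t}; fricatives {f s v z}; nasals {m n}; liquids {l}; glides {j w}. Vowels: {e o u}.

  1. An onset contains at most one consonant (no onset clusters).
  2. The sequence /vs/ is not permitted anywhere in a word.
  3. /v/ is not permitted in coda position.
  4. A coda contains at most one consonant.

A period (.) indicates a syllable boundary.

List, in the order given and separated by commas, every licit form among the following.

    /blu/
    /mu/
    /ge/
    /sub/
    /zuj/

/blu/ — violates constraint 1: syllable 1 onset /bl/ has 2 consonants (> 1) → illicit
/mu/ — σ1 onset /m/, coda /∅/ ok → licit
/ge/ — σ1 onset /g/, coda /∅/ ok → licit
/sub/ — σ1 onset /s/, coda /b/ ok → licit
/zuj/ — σ1 onset /z/, coda /j/ ok → licit

/mu/, /ge/, /sub/, /zuj/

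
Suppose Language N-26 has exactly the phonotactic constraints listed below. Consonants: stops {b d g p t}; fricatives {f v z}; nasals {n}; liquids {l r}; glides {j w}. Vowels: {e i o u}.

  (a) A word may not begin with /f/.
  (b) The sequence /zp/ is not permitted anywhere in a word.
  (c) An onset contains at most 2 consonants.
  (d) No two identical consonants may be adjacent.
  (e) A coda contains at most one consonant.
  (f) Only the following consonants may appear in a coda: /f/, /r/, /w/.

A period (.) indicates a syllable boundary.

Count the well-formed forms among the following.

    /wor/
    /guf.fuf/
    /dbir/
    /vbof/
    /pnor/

/wor/ — σ1 onset /w/, coda /r/ ok → well-formed
/guf.fuf/ — violates constraint (d): adjacent identical consonants /ff/ → ill-formed
/dbir/ — σ1 onset /db/ (2C), coda /r/ ok → well-formed
/vbof/ — σ1 onset /vb/ (2C), coda /f/ ok → well-formed
/pnor/ — σ1 onset /pn/ (2C), coda /r/ ok → well-formed
Well-formed: /wor/, /dbir/, /vbof/, /pnor/ → 4.

4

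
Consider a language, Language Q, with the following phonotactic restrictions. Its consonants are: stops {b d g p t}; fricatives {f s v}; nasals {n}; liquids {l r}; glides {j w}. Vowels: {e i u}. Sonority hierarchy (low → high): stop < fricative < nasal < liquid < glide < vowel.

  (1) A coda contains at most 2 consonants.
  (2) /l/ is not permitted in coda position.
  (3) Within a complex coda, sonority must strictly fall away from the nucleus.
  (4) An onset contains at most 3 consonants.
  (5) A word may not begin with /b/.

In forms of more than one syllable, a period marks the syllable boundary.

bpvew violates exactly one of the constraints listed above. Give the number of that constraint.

bpvew: word begins with /b/.
This is a violation of constraint 5: "A word may not begin with /b/."
The remaining constraints (1, 2, 3, 4) are satisfied.

5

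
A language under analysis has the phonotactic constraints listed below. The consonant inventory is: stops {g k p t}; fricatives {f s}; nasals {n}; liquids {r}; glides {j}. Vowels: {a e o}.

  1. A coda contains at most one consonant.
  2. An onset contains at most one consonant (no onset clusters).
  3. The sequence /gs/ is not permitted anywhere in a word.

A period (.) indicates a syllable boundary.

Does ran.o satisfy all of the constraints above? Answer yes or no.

yes

ran.o — σ1 onset /r/, coda /n/ ok; σ2 onset /∅/, coda /∅/ ok → well-formed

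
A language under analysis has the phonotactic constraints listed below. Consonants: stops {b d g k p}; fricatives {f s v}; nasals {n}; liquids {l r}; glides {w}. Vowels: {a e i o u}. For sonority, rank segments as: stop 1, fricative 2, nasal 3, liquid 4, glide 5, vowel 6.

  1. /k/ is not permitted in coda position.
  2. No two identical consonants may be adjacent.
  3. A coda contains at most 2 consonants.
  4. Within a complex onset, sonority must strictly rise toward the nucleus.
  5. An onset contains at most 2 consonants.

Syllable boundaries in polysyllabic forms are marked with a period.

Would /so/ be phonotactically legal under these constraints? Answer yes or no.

/so/ — σ1 onset /s/, coda /∅/ ok → phonotactically legal

yes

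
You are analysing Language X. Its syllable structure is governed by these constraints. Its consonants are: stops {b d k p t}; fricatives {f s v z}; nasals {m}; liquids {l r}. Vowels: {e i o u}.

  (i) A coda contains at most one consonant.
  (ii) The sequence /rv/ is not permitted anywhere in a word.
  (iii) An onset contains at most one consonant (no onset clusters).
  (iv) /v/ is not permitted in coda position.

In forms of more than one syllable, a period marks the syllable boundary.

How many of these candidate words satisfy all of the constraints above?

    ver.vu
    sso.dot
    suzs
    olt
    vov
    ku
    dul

2

ver.vu — violates constraint (ii): contains banned sequence /rv/ → phonotactically illegal
sso.dot — violates constraint (iii): syllable 1 onset /ss/ has 2 consonants (> 1) → phonotactically illegal
suzs — violates constraint (i): syllable 1 coda /zs/ has 2 consonants (> 1) → phonotactically illegal
olt — violates constraint (i): syllable 1 coda /lt/ has 2 consonants (> 1) → phonotactically illegal
vov — violates constraint (iv): syllable 1 coda contains /v/ → phonotactically illegal
ku — σ1 onset /k/, coda /∅/ ok → phonotactically legal
dul — σ1 onset /d/, coda /l/ ok → phonotactically legal
Phonotactically legal: ku, dul → 2.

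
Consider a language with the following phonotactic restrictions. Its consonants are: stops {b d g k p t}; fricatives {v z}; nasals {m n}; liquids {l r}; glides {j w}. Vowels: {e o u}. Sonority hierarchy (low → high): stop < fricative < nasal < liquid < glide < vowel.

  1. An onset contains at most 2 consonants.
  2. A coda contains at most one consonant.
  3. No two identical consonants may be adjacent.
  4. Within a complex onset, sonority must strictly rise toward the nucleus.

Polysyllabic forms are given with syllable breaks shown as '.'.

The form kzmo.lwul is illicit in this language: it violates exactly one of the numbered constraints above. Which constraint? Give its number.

1

kzmo.lwul: syllable 1 onset /kzm/ has 3 consonants (> 2).
This is a violation of constraint 1: "An onset contains at most 2 consonants."
The remaining constraints (2, 3, 4) are satisfied.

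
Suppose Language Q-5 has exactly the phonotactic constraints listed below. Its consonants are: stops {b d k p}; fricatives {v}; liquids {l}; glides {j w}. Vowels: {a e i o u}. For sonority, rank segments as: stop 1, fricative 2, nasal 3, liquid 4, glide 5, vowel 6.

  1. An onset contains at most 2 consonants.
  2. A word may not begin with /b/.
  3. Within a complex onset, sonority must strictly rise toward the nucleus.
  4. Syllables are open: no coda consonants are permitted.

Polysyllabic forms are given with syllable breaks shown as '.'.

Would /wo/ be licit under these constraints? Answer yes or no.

/wo/ — σ1 onset /w/, coda /∅/ ok → licit

yes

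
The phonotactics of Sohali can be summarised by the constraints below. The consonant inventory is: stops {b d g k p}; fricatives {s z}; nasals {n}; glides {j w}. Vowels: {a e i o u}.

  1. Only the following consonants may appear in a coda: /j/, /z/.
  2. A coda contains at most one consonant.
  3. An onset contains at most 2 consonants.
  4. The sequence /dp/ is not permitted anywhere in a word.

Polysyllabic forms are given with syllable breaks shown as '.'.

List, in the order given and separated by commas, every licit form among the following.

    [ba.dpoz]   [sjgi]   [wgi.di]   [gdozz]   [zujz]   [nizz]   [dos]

[ba.dpoz] — violates constraint 4: contains banned sequence /dp/ → illicit
[sjgi] — violates constraint 3: syllable 1 onset /sjg/ has 3 consonants (> 2) → illicit
[wgi.di] — σ1 onset /wg/ (2C), coda /∅/ ok; σ2 onset /d/, coda /∅/ ok → licit
[gdozz] — violates constraint 2: syllable 1 coda /zz/ has 2 consonants (> 1) → illicit
[zujz] — violates constraint 2: syllable 1 coda /jz/ has 2 consonants (> 1) → illicit
[nizz] — violates constraint 2: syllable 1 coda /zz/ has 2 consonants (> 1) → illicit
[dos] — violates constraint 1: syllable 1 coda contains /s/, which is not a licensed coda consonant → illicit

[wgi.di]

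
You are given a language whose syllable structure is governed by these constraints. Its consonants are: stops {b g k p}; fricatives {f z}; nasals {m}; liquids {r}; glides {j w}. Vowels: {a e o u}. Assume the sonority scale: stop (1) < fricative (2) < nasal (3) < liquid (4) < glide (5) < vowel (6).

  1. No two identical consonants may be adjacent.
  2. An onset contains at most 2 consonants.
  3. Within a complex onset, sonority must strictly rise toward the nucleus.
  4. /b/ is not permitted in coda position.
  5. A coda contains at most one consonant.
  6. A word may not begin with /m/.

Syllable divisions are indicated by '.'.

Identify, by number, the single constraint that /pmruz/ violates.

2

/pmruz/: syllable 1 onset /pmr/ has 3 consonants (> 2).
This is a violation of constraint 2: "An onset contains at most 2 consonants."
The remaining constraints (1, 3, 4, 5, 6) are satisfied.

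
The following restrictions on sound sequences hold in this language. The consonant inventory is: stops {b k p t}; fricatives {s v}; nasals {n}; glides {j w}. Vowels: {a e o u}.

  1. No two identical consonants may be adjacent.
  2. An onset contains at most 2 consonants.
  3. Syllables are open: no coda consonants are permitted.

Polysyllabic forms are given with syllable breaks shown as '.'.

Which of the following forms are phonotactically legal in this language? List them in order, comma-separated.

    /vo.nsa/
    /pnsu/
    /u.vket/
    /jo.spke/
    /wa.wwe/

/vo.nsa/

/vo.nsa/ — σ1 onset /v/, coda /∅/ ok; σ2 onset /ns/ (2C), coda /∅/ ok → phonotactically legal
/pnsu/ — violates constraint 2: syllable 1 onset /pns/ has 3 consonants (> 2) → phonotactically illegal
/u.vket/ — violates constraint 3: syllable 2 coda /t/ has 1 consonant (> 0) → phonotactically illegal
/jo.spke/ — violates constraint 2: syllable 2 onset /spk/ has 3 consonants (> 2) → phonotactically illegal
/wa.wwe/ — violates constraint 1: adjacent identical consonants /ww/ → phonotactically illegal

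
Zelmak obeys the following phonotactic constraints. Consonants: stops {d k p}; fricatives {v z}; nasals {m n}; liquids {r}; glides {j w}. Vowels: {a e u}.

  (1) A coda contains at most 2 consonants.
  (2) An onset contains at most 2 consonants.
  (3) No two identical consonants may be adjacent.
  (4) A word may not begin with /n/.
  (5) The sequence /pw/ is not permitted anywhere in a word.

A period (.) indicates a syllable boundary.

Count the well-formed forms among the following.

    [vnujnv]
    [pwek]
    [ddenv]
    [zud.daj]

0

[vnujnv] — violates constraint 1: syllable 1 coda /jnv/ has 3 consonants (> 2) → ill-formed
[pwek] — violates constraint 5: contains banned sequence /pw/ → ill-formed
[ddenv] — violates constraint 3: adjacent identical consonants /dd/ → ill-formed
[zud.daj] — violates constraint 3: adjacent identical consonants /dd/ → ill-formed
No form is well-formed → 0.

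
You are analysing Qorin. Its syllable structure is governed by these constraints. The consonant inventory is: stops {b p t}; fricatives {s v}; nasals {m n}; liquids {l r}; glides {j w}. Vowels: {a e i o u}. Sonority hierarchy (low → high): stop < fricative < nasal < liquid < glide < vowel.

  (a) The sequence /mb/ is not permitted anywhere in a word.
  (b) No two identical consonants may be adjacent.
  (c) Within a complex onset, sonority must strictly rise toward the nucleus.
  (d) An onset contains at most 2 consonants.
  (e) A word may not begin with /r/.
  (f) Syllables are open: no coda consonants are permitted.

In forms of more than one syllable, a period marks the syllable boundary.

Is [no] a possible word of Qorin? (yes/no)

yes

[no] — σ1 onset /n/, coda /∅/ ok → permitted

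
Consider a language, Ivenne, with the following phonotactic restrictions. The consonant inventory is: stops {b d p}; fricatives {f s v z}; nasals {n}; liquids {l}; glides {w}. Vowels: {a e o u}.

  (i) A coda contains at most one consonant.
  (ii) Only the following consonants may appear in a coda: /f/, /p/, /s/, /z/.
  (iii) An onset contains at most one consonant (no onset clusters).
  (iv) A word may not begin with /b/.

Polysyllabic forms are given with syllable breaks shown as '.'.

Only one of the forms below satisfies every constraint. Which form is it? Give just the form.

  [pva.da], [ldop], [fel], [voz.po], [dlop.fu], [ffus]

[pva.da] — violates constraint (iii): syllable 1 onset /pv/ has 2 consonants (> 1) → ill-formed
[ldop] — violates constraint (iii): syllable 1 onset /ld/ has 2 consonants (> 1) → ill-formed
[fel] — violates constraint (ii): syllable 1 coda contains /l/, which is not a licensed coda consonant → ill-formed
[voz.po] — σ1 onset /v/, coda /z/ ok; σ2 onset /p/, coda /∅/ ok → well-formed
[dlop.fu] — violates constraint (iii): syllable 1 onset /dl/ has 2 consonants (> 1) → ill-formed
[ffus] — violates constraint (iii): syllable 1 onset /ff/ has 2 consonants (> 1) → ill-formed

[voz.po]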